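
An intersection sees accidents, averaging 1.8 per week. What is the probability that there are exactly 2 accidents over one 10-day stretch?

Over the interval, μ = 1.8 × 10/7 ≈ 2.57143 (a 10-day stretch = 10/7 weeks).
P(N = 2) = e^(−μ) μ^2/2! = e^(−2.57143) · 2.57143^2/2 ≈ 0.2527.

0.2527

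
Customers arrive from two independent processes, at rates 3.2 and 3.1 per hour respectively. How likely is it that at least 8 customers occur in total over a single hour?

Independent Poisson processes superpose: combined rate λ = 3.2 + 3.1 = 6.3 per hour.
So μ = 6.3.
P(N ≥ 8) = 1 − P(N ≤ 7) ≈ 0.2983.

0.2983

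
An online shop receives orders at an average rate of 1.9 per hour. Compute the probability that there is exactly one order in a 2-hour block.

0.0850

Over the interval, μ = 1.9 × 2 = 3.8 (a 2-hour block = 2 hours).
P(N = 1) = e^(−μ) μ^1/1! = e^(−3.8) · 3.8^1/1 ≈ 0.0850.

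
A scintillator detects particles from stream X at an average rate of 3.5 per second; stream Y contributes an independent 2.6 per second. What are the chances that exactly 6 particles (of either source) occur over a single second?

0.1605

Independent Poisson processes superpose: combined rate λ = 3.5 + 2.6 = 6.1 per second.
So μ = 6.1.
P(N = 6) = e^(−6.1) · 6.1^6/6! ≈ 0.1605.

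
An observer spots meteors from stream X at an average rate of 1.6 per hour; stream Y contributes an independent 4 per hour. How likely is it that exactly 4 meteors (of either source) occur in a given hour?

Independent Poisson processes superpose: combined rate λ = 1.6 + 4 = 5.6 per hour.
So μ = 5.6.
P(N = 4) = e^(−5.6) · 5.6^4/4! ≈ 0.1515.

0.1515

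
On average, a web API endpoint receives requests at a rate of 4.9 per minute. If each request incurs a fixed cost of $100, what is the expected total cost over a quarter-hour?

E[N] = 4.9 × 15 = 73.5 (a quarter-hour = 15 minutes); E[cost] = 73.5 × $100 = $7350.

$7350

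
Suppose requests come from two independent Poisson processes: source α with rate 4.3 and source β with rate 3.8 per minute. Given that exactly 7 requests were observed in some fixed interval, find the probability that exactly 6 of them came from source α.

Given the total, each event is independently from source α with probability p = λ_α/(λ_α+λ_β) = 4.3/8.1 ≈ 0.5309.
So K ~ Binomial(7, 4.3/8.1): P(K = 6) = C(7,6) · (4.3/8.1)^6 · (3.8/8.1)^1 ≈ 0.0735.

0.0735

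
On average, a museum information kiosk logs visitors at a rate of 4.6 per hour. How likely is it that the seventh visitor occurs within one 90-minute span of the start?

Over the interval, μ = 4.6 × 1.5 = 6.9 (a 90-minute span = 1.5 hours).
The seventh arrival falls in the interval iff at least 7 events occur there: P(S_7 ≤ t) = P(N ≥ 7) = 1 − P(N ≤ 6) ≈ 0.5353.

0.5353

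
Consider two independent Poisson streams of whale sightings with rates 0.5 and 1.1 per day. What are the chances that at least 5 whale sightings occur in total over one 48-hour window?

Independent Poisson processes superpose: combined rate λ = 0.5 + 1.1 = 1.6 per day.
Over the interval, μ = 1.6 × 2 = 3.2 (a 48-hour window = 2 days).
P(N ≥ 5) = 1 − P(N ≤ 4) ≈ 0.2194.

0.2194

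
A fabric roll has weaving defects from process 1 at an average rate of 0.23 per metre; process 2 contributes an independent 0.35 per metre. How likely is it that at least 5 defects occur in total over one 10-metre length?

0.6873

Independent Poisson processes superpose: combined rate λ = 0.23 + 0.35 = 0.58 per metre.
Over the interval, μ = 0.58 × 10 = 5.8 (a 10-metre length = 10 metres).
P(N ≥ 5) = 1 − P(N ≤ 4) ≈ 0.6873.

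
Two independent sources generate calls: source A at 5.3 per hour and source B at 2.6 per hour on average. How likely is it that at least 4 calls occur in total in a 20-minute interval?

Independent Poisson processes superpose: combined rate λ = 5.3 + 2.6 = 7.9 per hour.
Over the interval, μ = 7.9 × 1/3 ≈ 2.63333 (a 20-minute interval = 1/3 hours).
P(N ≥ 4) = 1 − P(N ≤ 3) ≈ 0.2713.

0.2713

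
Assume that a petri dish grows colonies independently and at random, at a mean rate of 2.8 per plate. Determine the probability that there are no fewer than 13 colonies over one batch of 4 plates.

0.3334

Over the interval, μ = 2.8 × 4 = 11.2 (a batch of 4 plates = 4 plates).
P(N ≥ 13) = 1 − P(N ≤ 12) = 1 − Σ_{j=0}^{12} e^(−μ) μ^j/j! ≈ 0.3334.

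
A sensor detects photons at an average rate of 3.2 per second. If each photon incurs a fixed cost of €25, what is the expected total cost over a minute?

€4800

E[N] = 3.2 × 60 = 192 (a minute = 60 seconds); E[cost] = 192 × €25 = €4800.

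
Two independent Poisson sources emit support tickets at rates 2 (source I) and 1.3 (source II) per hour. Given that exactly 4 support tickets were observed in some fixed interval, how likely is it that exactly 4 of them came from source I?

Given the total, each event is independently from source I with probability p = λ_I/(λ_I+λ_II) = 2/3.3 ≈ 0.6061.
So K ~ Binomial(4, 2/3.3): P(K = 4) = C(4,4) · (2/3.3)^4 · (1.3/3.3)^0 ≈ 0.1349.

0.1349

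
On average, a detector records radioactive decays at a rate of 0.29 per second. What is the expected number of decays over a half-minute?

8.7

E[N] = λt = 0.29 × 30 = 8.7 (a half-minute = 30 seconds).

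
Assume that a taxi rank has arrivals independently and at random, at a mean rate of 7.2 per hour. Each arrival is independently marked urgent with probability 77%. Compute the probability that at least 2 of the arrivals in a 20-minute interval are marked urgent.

Thinning: the arrivals that are marked urgent themselves form a Poisson process with rate 0.77 × 7.2 = 5.544 per hour.
Over the interval, μ = 5.544 × 1/3 = 1.848 (a 20-minute interval = 1/3 hours).
P(N ≥ 2) = 1 − P(N ≤ 1) ≈ 0.5513.

0.5513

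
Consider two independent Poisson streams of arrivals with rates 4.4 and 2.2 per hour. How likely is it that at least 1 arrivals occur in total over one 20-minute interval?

0.8892

Independent Poisson processes superpose: combined rate λ = 4.4 + 2.2 = 6.6 per hour.
Over the interval, μ = 6.6 × 1/3 = 2.2 (a 20-minute interval = 1/3 hours).
P(N ≥ 1) = 1 − P(N ≤ 0) ≈ 0.8892.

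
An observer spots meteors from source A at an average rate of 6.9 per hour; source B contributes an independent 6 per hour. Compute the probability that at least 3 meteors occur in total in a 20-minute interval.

Independent Poisson processes superpose: combined rate λ = 6.9 + 6 = 12.9 per hour.
Over the interval, μ = 12.9 × 1/3 = 4.3 (a 20-minute interval = 1/3 hours).
P(N ≥ 3) = 1 − P(N ≤ 2) ≈ 0.8026.

0.8026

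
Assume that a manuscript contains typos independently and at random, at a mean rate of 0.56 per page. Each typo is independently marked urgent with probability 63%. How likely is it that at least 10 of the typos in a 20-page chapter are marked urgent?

Thinning: the typos that are marked urgent themselves form a Poisson process with rate 0.63 × 0.56 = 0.3528 per page.
Over the interval, μ = 0.3528 × 20 = 7.056 (a 20-page chapter = 20 pages).
P(N ≥ 10) = 1 − P(N ≤ 9) ≈ 0.1752.

0.1752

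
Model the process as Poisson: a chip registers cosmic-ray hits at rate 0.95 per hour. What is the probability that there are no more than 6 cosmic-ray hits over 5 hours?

Over the interval, μ = 0.95 × 5 = 4.75 (5 hours).
P(N ≤ 6) = Σ_{j=0}^{6} e^(−μ) μ^j/j! ≈ 0.7978.

0.7978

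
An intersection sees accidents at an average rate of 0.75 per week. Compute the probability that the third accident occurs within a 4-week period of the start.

0.5768

Over the interval, μ = 0.75 × 4 = 3 (a 4-week period = 4 weeks).
The third arrival falls in the interval iff at least 3 events occur there: P(S_3 ≤ t) = P(N ≥ 3) = 1 − P(N ≤ 2) ≈ 0.5768.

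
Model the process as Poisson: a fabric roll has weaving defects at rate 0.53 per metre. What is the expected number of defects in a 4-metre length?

2.12

E[N] = λt = 0.53 × 4 = 2.12 (a 4-metre length = 4 metres).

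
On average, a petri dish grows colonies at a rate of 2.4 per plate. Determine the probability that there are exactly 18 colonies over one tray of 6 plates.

Over the interval, μ = 2.4 × 6 = 14.4 (a tray of 6 plates = 6 plates).
P(N = 18) = e^(−μ) μ^18/18! = e^(−14.4) · 14.4^18/6402373705728000 ≈ 0.0617.

0.0617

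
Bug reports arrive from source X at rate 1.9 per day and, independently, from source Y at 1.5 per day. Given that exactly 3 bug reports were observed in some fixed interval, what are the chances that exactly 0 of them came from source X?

0.0859

Given the total, each event is independently from source X with probability p = λ_X/(λ_X+λ_Y) = 1.9/3.4 ≈ 0.5588.
So K ~ Binomial(3, 1.9/3.4): P(K = 0) = C(3,0) · (1.9/3.4)^0 · (1.5/3.4)^3 ≈ 0.0859.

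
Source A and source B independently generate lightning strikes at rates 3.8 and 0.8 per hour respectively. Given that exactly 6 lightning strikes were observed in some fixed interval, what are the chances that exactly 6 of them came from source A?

0.3178

Given the total, each event is independently from source A with probability p = λ_A/(λ_A+λ_B) = 3.8/4.6 ≈ 0.8261.
So K ~ Binomial(6, 3.8/4.6): P(K = 6) = C(6,6) · (3.8/4.6)^6 · (0.8/4.6)^0 ≈ 0.3178.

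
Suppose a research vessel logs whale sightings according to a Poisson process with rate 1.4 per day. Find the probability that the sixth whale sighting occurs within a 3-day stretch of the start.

Over the interval, μ = 1.4 × 3 = 4.2 (a 3-day stretch = 3 days).
The sixth arrival falls in the interval iff at least 6 events occur there: P(S_6 ≤ t) = P(N ≥ 6) = 1 − P(N ≤ 5) ≈ 0.2469.

0.2469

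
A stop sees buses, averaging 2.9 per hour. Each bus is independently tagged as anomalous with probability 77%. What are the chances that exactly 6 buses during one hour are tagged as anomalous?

Thinning: the buses that are tagged as anomalous themselves form a Poisson process with rate 0.77 × 2.9 = 2.233 per hour.
So μ = 2.233.
P(N = 6) = e^(−2.233) · 2.233^6/6! ≈ 0.0185.

0.0185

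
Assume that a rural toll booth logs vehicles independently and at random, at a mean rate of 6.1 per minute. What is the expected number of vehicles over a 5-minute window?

30.5

E[N] = λt = 6.1 × 5 = 30.5 (a 5-minute window = 5 minutes).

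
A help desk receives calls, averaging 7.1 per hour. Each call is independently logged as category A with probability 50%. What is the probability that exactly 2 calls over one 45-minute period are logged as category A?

Thinning: the calls that are logged as category A themselves form a Poisson process with rate 0.5 × 7.1 = 3.55 per hour.
Over the interval, μ = 3.55 × 0.75 = 2.6625 (a 45-minute period = 0.75 hours).
P(N = 2) = e^(−2.6625) · 2.6625^2/2! ≈ 0.2473.

0.2473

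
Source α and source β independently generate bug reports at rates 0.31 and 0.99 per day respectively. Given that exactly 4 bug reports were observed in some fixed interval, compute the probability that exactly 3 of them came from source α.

Given the total, each event is independently from source α with probability p = λ_α/(λ_α+λ_β) = 0.31/1.3 ≈ 0.2385.
So K ~ Binomial(4, 0.31/1.3): P(K = 3) = C(4,3) · (0.31/1.3)^3 · (0.99/1.3)^1 ≈ 0.0413.

0.0413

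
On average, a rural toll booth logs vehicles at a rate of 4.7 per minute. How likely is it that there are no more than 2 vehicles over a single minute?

With mean μ = 4.7 per minute,
P(N ≤ 2) = Σ_{j=0}^{2} e^(−μ) μ^j/j! ≈ 0.1523.

0.1523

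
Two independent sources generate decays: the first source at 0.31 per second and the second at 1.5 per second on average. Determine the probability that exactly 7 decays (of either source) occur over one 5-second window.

0.1158

Independent Poisson processes superpose: combined rate λ = 0.31 + 1.5 = 1.81 per second.
Over the interval, μ = 1.81 × 5 = 9.05 (a 5-second window = 5 seconds).
P(N = 7) = e^(−9.05) · 9.05^7/7! ≈ 0.1158.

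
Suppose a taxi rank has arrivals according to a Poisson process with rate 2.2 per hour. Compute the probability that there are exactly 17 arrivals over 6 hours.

Over the interval, μ = 2.2 × 6 = 13.2 (6 hours).
P(N = 17) = e^(−μ) μ^17/17! = e^(−13.2) · 13.2^17/355687428096000 ≈ 0.0583.

0.0583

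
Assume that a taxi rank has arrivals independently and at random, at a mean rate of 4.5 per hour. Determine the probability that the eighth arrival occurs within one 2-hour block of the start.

0.6761

Over the interval, μ = 4.5 × 2 = 9 (a 2-hour block = 2 hours).
The eighth arrival falls in the interval iff at least 8 events occur there: P(S_8 ≤ t) = P(N ≥ 8) = 1 − P(N ≤ 7) ≈ 0.6761.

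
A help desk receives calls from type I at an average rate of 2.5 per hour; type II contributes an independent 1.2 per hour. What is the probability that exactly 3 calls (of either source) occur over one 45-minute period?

Independent Poisson processes superpose: combined rate λ = 2.5 + 1.2 = 3.7 per hour.
Over the interval, μ = 3.7 × 0.75 = 2.775 (a 45-minute period = 0.75 hours).
P(N = 3) = e^(−2.775) · 2.775^3/3! ≈ 0.2221.

0.2221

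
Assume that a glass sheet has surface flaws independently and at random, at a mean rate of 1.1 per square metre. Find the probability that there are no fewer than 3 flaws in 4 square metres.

Over the interval, μ = 1.1 × 4 = 4.4 (4 square metres).
P(N ≥ 3) = 1 − P(N ≤ 2) = 1 − Σ_{j=0}^{2} e^(−μ) μ^j/j! ≈ 0.8149.

0.8149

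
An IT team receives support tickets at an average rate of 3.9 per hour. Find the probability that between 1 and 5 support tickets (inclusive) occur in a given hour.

With mean μ = 3.9 per hour,
P(1 ≤ N ≤ 5) = Σ_{j=1}^{5} e^(−3.9) · 3.9^j/j! ≈ 0.7803.

0.7803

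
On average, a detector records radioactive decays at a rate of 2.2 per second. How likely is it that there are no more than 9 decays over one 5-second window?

0.3405

Over the interval, μ = 2.2 × 5 = 11 (a 5-second window = 5 seconds).
P(N ≤ 9) = Σ_{j=0}^{9} e^(−μ) μ^j/j! ≈ 0.3405.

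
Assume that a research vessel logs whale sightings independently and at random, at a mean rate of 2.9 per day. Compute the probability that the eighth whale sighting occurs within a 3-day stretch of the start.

0.6398

Over the interval, μ = 2.9 × 3 = 8.7 (a 3-day stretch = 3 days).
The eighth arrival falls in the interval iff at least 8 events occur there: P(S_8 ≤ t) = P(N ≥ 8) = 1 − P(N ≤ 7) ≈ 0.6398.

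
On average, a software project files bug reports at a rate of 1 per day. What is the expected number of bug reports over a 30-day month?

30

E[N] = λt = 1 × 30 = 30 (a 30-day month = 30 days).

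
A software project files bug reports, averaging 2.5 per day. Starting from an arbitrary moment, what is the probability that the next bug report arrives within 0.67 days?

Inter-arrival times are exponential with rate λ = 2.5 per day.
P(T ≤ 0.67) = 1 − e^(−λt) = 1 − e^(−2.5 × 0.67) = 1 − e^(−1.675) ≈ 0.8127.

0.8127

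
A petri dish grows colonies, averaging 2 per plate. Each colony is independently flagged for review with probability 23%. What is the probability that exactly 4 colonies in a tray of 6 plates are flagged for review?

Thinning: the colonies that are flagged for review themselves form a Poisson process with rate 0.23 × 2 = 0.46 per plate.
Over the interval, μ = 0.46 × 6 = 2.76 (a tray of 6 plates = 6 plates).
P(N = 4) = e^(−2.76) · 2.76^4/4! ≈ 0.1530.

0.1530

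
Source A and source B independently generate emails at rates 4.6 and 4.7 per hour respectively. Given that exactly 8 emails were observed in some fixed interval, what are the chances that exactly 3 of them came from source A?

0.2234

Given the total, each event is independently from source A with probability p = λ_A/(λ_A+λ_B) = 4.6/9.3 ≈ 0.4946.
So K ~ Binomial(8, 4.6/9.3): P(K = 3) = C(8,3) · (4.6/9.3)^3 · (4.7/9.3)^5 ≈ 0.2234.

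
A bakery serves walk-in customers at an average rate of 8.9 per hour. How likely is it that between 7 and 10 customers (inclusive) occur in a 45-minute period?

0.4238

Over the interval, μ = 8.9 × 0.75 = 6.675 (a 45-minute period = 0.75 hours).
P(7 ≤ N ≤ 10) = Σ_{j=7}^{10} e^(−6.675) · 6.675^j/j! ≈ 0.4238.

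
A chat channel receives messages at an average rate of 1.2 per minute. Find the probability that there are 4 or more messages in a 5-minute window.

Over the interval, μ = 1.2 × 5 = 6 (a 5-minute window = 5 minutes).
P(N ≥ 4) = 1 − P(N ≤ 3) = 1 − Σ_{j=0}^{3} e^(−μ) μ^j/j! ≈ 0.8488.

0.8488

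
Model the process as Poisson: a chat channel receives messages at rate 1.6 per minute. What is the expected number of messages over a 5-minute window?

E[N] = λt = 1.6 × 5 = 8 (a 5-minute window = 5 minutes).

8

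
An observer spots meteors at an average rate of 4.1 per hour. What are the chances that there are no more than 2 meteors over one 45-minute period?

0.4066

Over the interval, μ = 4.1 × 0.75 = 3.075 (a 45-minute period = 0.75 hours).
P(N ≤ 2) = Σ_{j=0}^{2} e^(−μ) μ^j/j! ≈ 0.4066.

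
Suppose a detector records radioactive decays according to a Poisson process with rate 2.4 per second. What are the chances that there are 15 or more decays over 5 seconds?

Over the interval, μ = 2.4 × 5 = 12 (5 seconds).
P(N ≥ 15) = 1 − P(N ≤ 14) = 1 − Σ_{j=0}^{14} e^(−μ) μ^j/j! ≈ 0.2280.

0.2280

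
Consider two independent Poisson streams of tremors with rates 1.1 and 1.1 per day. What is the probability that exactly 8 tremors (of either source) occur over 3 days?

0.1215

Independent Poisson processes superpose: combined rate λ = 1.1 + 1.1 = 2.2 per day.
Over the interval, μ = 2.2 × 3 = 6.6 (3 days).
P(N = 8) = e^(−6.6) · 6.6^8/8! ≈ 0.1215.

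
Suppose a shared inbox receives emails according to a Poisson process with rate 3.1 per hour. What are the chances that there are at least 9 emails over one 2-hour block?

0.1741

Over the interval, μ = 3.1 × 2 = 6.2 (a 2-hour block = 2 hours).
P(N ≥ 9) = 1 − P(N ≤ 8) = 1 − Σ_{j=0}^{8} e^(−μ) μ^j/j! ≈ 0.1741.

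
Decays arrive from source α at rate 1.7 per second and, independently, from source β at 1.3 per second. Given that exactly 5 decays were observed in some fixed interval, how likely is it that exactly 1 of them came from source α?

0.0999

Given the total, each event is independently from source α with probability p = λ_α/(λ_α+λ_β) = 1.7/3 ≈ 0.5667.
So K ~ Binomial(5, 1.7/3): P(K = 1) = C(5,1) · (1.7/3)^1 · (1.3/3)^4 ≈ 0.0999.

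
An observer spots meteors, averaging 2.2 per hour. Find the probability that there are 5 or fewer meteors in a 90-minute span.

Over the interval, μ = 2.2 × 1.5 = 3.3 (a 90-minute span = 1.5 hours).
P(N ≤ 5) = Σ_{j=0}^{5} e^(−μ) μ^j/j! ≈ 0.8829.

0.8829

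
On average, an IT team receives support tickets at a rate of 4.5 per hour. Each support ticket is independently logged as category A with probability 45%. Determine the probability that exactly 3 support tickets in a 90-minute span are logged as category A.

Thinning: the support tickets that are logged as category A themselves form a Poisson process with rate 0.45 × 4.5 = 2.025 per hour.
Over the interval, μ = 2.025 × 1.5 = 3.0375 (a 90-minute span = 1.5 hours).
P(N = 3) = e^(−3.0375) · 3.0375^3/3! ≈ 0.2240.

0.2240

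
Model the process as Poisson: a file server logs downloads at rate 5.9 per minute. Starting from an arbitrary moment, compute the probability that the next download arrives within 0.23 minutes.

0.7426

Inter-arrival times are exponential with rate λ = 5.9 per minute.
P(T ≤ 0.23) = 1 − e^(−λt) = 1 − e^(−5.9 × 0.23) = 1 − e^(−1.357) ≈ 0.7426.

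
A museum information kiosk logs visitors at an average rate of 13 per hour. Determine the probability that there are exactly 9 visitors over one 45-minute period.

Over the interval, μ = 13 × 0.75 = 9.75 (a 45-minute period = 0.75 hours).
P(N = 9) = e^(−μ) μ^9/9! = e^(−9.75) · 9.75^9/362880 ≈ 0.1279.

0.1279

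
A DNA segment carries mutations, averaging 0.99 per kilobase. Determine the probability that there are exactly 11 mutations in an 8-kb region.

Over the interval, μ = 0.99 × 8 = 7.92 (an 8-kb region = 8 kilobases).
P(N = 11) = e^(−μ) μ^11/11! = e^(−7.92) · 7.92^11/39916800 ≈ 0.0700.

0.0700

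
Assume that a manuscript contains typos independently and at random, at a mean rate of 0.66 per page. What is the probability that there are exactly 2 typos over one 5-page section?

Over the interval, μ = 0.66 × 5 = 3.3 (a 5-page section = 5 pages).
P(N = 2) = e^(−μ) μ^2/2! = e^(−3.3) · 3.3^2/2 ≈ 0.2008.

0.2008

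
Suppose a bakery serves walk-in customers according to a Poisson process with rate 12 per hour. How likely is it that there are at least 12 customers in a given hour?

With mean μ = 12 per hour,
P(N ≥ 12) = 1 − P(N ≤ 11) = 1 − Σ_{j=0}^{11} e^(−μ) μ^j/j! ≈ 0.5384.

0.5384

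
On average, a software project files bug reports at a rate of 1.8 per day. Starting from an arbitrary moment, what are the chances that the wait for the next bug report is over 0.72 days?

The wait for the next event is exponential with rate λ = 1.8 per day.
P(T > 0.72) = e^(−λt) = e^(−1.8 × 0.72) = e^(−1.296) ≈ 0.2736.

0.2736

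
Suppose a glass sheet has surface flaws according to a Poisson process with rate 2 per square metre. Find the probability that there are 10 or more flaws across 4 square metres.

0.2834

Over the interval, μ = 2 × 4 = 8 (4 square metres).
P(N ≥ 10) = 1 − P(N ≤ 9) = 1 − Σ_{j=0}^{9} e^(−μ) μ^j/j! ≈ 0.2834.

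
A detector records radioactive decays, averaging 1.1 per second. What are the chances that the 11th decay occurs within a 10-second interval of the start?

0.5401

Over the interval, μ = 1.1 × 10 = 11 (a 10-second interval = 10 seconds).
The 11th arrival falls in the interval iff at least 11 events occur there: P(S_11 ≤ t) = P(N ≥ 11) = 1 − P(N ≤ 10) ≈ 0.5401.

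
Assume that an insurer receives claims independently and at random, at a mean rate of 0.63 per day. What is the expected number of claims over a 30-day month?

E[N] = λt = 0.63 × 30 = 18.9 (a 30-day month = 30 days).

18.9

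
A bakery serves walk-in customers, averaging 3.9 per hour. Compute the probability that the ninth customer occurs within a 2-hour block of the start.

0.3796

Over the interval, μ = 3.9 × 2 = 7.8 (a 2-hour block = 2 hours).
The ninth arrival falls in the interval iff at least 9 events occur there: P(S_9 ≤ t) = P(N ≥ 9) = 1 − P(N ≤ 8) ≈ 0.3796.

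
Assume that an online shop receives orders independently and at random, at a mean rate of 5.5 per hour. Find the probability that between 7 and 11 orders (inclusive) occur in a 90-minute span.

Over the interval, μ = 5.5 × 1.5 = 8.25 (a 90-minute span = 1.5 hours).
P(7 ≤ N ≤ 11) = Σ_{j=7}^{11} e^(−8.25) · 8.25^j/j! ≈ 0.5854.

0.5854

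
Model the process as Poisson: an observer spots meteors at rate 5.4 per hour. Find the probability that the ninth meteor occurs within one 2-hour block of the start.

Over the interval, μ = 5.4 × 2 = 10.8 (a 2-hour block = 2 hours).
The ninth arrival falls in the interval iff at least 9 events occur there: P(S_9 ≤ t) = P(N ≥ 9) = 1 − P(N ≤ 8) ≈ 0.7498.

0.7498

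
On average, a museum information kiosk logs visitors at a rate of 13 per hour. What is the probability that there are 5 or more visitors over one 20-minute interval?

0.4360

Over the interval, μ = 13 × 1/3 ≈ 4.33333 (a 20-minute interval = 1/3 hours).
P(N ≥ 5) = 1 − P(N ≤ 4) = 1 − Σ_{j=0}^{4} e^(−μ) μ^j/j! ≈ 0.4360.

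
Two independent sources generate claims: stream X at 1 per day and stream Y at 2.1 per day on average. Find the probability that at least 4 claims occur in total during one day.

Independent Poisson processes superpose: combined rate λ = 1 + 2.1 = 3.1 per day.
So μ = 3.1.
P(N ≥ 4) = 1 − P(N ≤ 3) ≈ 0.3752.

0.3752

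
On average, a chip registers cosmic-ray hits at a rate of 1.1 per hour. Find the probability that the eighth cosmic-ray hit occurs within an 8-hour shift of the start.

Over the interval, μ = 1.1 × 8 = 8.8 (an 8-hour shift = 8 hours).
The eighth arrival falls in the interval iff at least 8 events occur there: P(S_8 ≤ t) = P(N ≥ 8) = 1 − P(N ≤ 7) ≈ 0.6522.

0.6522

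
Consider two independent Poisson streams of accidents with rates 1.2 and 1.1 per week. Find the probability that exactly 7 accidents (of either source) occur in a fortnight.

0.0869

Independent Poisson processes superpose: combined rate λ = 1.2 + 1.1 = 2.3 per week.
Over the interval, μ = 2.3 × 2 = 4.6 (a fortnight = 2 weeks).
P(N = 7) = e^(−4.6) · 4.6^7/7! ≈ 0.0869.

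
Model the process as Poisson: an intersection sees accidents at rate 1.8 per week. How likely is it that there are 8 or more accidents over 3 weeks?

0.1783

Over the interval, μ = 1.8 × 3 = 5.4 (3 weeks).
P(N ≥ 8) = 1 − P(N ≤ 7) = 1 − Σ_{j=0}^{7} e^(−μ) μ^j/j! ≈ 0.1783.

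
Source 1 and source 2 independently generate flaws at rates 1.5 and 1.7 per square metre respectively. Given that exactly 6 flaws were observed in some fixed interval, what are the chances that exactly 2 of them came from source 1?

0.2625

Given the total, each event is independently from source 1 with probability p = λ_1/(λ_1+λ_2) = 1.5/3.2 ≈ 0.4688.
So K ~ Binomial(6, 1.5/3.2): P(K = 2) = C(6,2) · (1.5/3.2)^2 · (1.7/3.2)^4 ≈ 0.2625.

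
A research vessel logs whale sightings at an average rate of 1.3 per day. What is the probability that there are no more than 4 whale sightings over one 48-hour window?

Over the interval, μ = 1.3 × 2 = 2.6 (a 48-hour window = 2 days).
P(N ≤ 4) = Σ_{j=0}^{4} e^(−μ) μ^j/j! ≈ 0.8774.

0.8774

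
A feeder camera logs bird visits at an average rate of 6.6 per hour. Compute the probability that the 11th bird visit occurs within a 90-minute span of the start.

0.4045

Over the interval, μ = 6.6 × 1.5 = 9.9 (a 90-minute span = 1.5 hours).
The 11th arrival falls in the interval iff at least 11 events occur there: P(S_11 ≤ t) = P(N ≥ 11) = 1 − P(N ≤ 10) ≈ 0.4045.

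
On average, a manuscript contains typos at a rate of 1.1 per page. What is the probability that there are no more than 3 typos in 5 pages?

0.2017

Over the interval, μ = 1.1 × 5 = 5.5 (5 pages).
P(N ≤ 3) = Σ_{j=0}^{3} e^(−μ) μ^j/j! ≈ 0.2017.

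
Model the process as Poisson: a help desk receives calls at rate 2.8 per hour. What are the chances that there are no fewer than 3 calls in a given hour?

With mean μ = 2.8 per hour,
P(N ≥ 3) = 1 − P(N ≤ 2) = 1 − Σ_{j=0}^{2} e^(−μ) μ^j/j! ≈ 0.5305.

0.5305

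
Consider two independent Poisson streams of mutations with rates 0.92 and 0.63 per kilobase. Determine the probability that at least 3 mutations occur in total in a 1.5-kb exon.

Independent Poisson processes superpose: combined rate λ = 0.92 + 0.63 = 1.55 per kilobase.
Over the interval, μ = 1.55 × 1.5 = 2.325 (a 1.5-kb exon = 1.5 kilobases).
P(N ≥ 3) = 1 − P(N ≤ 2) ≈ 0.4106.

0.4106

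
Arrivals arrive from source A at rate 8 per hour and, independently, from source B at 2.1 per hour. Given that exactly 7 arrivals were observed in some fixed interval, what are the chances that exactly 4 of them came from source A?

0.1238

Given the total, each event is independently from source A with probability p = λ_A/(λ_A+λ_B) = 8/10.1 ≈ 0.7921.
So K ~ Binomial(7, 8/10.1): P(K = 4) = C(7,4) · (8/10.1)^4 · (2.1/10.1)^3 ≈ 0.1238.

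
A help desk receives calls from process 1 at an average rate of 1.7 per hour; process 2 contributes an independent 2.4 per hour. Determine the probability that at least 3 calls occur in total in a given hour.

Independent Poisson processes superpose: combined rate λ = 1.7 + 2.4 = 4.1 per hour.
So μ = 4.1.
P(N ≥ 3) = 1 − P(N ≤ 2) ≈ 0.7762.

0.7762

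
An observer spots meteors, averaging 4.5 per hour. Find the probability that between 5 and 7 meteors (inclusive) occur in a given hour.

With mean μ = 4.5 per hour,
P(5 ≤ N ≤ 7) = Σ_{j=5}^{7} e^(−4.5) · 4.5^j/j! ≈ 0.3813.

0.3813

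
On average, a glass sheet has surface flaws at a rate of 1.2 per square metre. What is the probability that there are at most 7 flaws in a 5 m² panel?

Over the interval, μ = 1.2 × 5 = 6 (a 5 m² panel = 5 square metres).
P(N ≤ 7) = Σ_{j=0}^{7} e^(−μ) μ^j/j! ≈ 0.7440.

0.7440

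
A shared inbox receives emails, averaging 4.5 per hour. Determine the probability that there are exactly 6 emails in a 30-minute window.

Over the interval, μ = 4.5 × 0.5 = 2.25 (a 30-minute window = 0.5 hours).
P(N = 6) = e^(−μ) μ^6/6! = e^(−2.25) · 2.25^6/720 ≈ 0.0190.

0.0190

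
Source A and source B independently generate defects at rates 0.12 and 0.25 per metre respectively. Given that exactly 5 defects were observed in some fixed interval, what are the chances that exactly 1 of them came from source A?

0.3380

Given the total, each event is independently from source A with probability p = λ_A/(λ_A+λ_B) = 0.12/0.37 ≈ 0.3243.
So K ~ Binomial(5, 0.12/0.37): P(K = 1) = C(5,1) · (0.12/0.37)^1 · (0.25/0.37)^4 ≈ 0.3380.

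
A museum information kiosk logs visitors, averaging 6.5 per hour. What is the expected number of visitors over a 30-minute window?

E[N] = λt = 6.5 × 0.5 = 3.25 (a 30-minute window = 0.5 hours).

3.25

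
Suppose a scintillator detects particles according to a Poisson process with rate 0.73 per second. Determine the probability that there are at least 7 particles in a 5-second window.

Over the interval, μ = 0.73 × 5 = 3.65 (a 5-second window = 5 seconds).
P(N ≥ 7) = 1 − P(N ≤ 6) = 1 − Σ_{j=0}^{6} e^(−μ) μ^j/j! ≈ 0.0775.

0.0775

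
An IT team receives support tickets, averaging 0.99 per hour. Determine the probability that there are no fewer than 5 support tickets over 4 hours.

Over the interval, μ = 0.99 × 4 = 3.96 (4 hours).
P(N ≥ 5) = 1 − P(N ≤ 4) = 1 − Σ_{j=0}^{4} e^(−μ) μ^j/j! ≈ 0.3633.

0.3633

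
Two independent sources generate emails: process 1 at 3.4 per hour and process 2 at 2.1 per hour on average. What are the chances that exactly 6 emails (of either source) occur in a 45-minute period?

0.1106

Independent Poisson processes superpose: combined rate λ = 3.4 + 2.1 = 5.5 per hour.
Over the interval, μ = 5.5 × 0.75 = 4.125 (a 45-minute period = 0.75 hours).
P(N = 6) = e^(−4.125) · 4.125^6/6! ≈ 0.1106.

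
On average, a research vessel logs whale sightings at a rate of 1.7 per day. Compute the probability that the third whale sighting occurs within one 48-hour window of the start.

0.6603

Over the interval, μ = 1.7 × 2 = 3.4 (a 48-hour window = 2 days).
The third arrival falls in the interval iff at least 3 events occur there: P(S_3 ≤ t) = P(N ≥ 3) = 1 − P(N ≤ 2) ≈ 0.6603.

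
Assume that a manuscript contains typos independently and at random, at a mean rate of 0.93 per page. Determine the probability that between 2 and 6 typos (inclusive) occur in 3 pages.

Over the interval, μ = 0.93 × 3 = 2.79 (3 pages).
P(2 ≤ N ≤ 6) = Σ_{j=2}^{6} e^(−2.79) · 2.79^j/j! ≈ 0.7432.

0.7432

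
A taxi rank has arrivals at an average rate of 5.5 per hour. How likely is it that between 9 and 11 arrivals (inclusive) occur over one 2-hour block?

0.3473

Over the interval, μ = 5.5 × 2 = 11 (a 2-hour block = 2 hours).
P(9 ≤ N ≤ 11) = Σ_{j=9}^{11} e^(−11) · 11^j/j! ≈ 0.3473.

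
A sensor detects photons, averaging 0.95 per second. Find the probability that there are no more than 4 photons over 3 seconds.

0.8398

Over the interval, μ = 0.95 × 3 = 2.85 (3 seconds).
P(N ≤ 4) = Σ_{j=0}^{4} e^(−μ) μ^j/j! ≈ 0.8398.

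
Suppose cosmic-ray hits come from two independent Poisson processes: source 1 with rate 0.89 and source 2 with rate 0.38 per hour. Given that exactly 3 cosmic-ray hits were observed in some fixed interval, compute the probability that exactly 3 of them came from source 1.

Given the total, each event is independently from source 1 with probability p = λ_1/(λ_1+λ_2) = 0.89/1.27 ≈ 0.7008.
So K ~ Binomial(3, 0.89/1.27): P(K = 3) = C(3,3) · (0.89/1.27)^3 · (0.38/1.27)^0 ≈ 0.3442.

0.3442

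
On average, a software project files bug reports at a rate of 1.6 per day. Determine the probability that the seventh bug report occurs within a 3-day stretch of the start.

Over the interval, μ = 1.6 × 3 = 4.8 (a 3-day stretch = 3 days).
The seventh arrival falls in the interval iff at least 7 events occur there: P(S_7 ≤ t) = P(N ≥ 7) = 1 − P(N ≤ 6) ≈ 0.2092.

0.2092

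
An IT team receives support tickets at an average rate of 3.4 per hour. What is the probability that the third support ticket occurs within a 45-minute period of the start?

0.4689

Over the interval, μ = 3.4 × 0.75 = 2.55 (a 45-minute period = 0.75 hours).
The third arrival falls in the interval iff at least 3 events occur there: P(S_3 ≤ t) = P(N ≥ 3) = 1 − P(N ≤ 2) ≈ 0.4689.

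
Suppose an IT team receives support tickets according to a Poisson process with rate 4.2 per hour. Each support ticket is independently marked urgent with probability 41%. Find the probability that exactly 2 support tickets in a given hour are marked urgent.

Thinning: the support tickets that are marked urgent themselves form a Poisson process with rate 0.41 × 4.2 = 1.722 per hour.
So μ = 1.722.
P(N = 2) = e^(−1.722) · 1.722^2/2! ≈ 0.2650.

0.2650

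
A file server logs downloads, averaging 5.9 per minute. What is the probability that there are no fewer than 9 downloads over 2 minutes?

Over the interval, μ = 5.9 × 2 = 11.8 (2 minutes).
P(N ≥ 9) = 1 − P(N ≤ 8) = 1 − Σ_{j=0}^{8} e^(−μ) μ^j/j! ≈ 0.8314.

0.8314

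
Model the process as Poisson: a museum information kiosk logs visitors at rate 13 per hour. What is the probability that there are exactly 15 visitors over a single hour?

0.0885

With mean μ = 13 per hour,
P(N = 15) = e^(−μ) μ^15/15! = e^(−13) · 13^15/1307674368000 ≈ 0.0885.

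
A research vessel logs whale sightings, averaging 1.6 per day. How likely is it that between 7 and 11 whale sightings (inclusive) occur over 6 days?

0.5838

Over the interval, μ = 1.6 × 6 = 9.6 (6 days).
P(7 ≤ N ≤ 11) = Σ_{j=7}^{11} e^(−9.6) · 9.6^j/j! ≈ 0.5838.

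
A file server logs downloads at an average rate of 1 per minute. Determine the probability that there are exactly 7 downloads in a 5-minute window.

0.1044

Over the interval, μ = 1 × 5 = 5 (a 5-minute window = 5 minutes).
P(N = 7) = e^(−μ) μ^7/7! = e^(−5) · 5^7/5040 ≈ 0.1044.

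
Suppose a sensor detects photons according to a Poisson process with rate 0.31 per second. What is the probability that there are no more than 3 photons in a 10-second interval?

Over the interval, μ = 0.31 × 10 = 3.1 (a 10-second interval = 10 seconds).
P(N ≤ 3) = Σ_{j=0}^{3} e^(−μ) μ^j/j! ≈ 0.6248.

0.6248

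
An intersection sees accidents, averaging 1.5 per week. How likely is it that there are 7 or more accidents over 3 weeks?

Over the interval, μ = 1.5 × 3 = 4.5 (3 weeks).
P(N ≥ 7) = 1 − P(N ≤ 6) = 1 − Σ_{j=0}^{6} e^(−μ) μ^j/j! ≈ 0.1689.

0.1689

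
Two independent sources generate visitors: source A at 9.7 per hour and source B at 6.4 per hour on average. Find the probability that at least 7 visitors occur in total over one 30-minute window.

0.6927

Independent Poisson processes superpose: combined rate λ = 9.7 + 6.4 = 16.1 per hour.
Over the interval, μ = 16.1 × 0.5 = 8.05 (a 30-minute window = 0.5 hours).
P(N ≥ 7) = 1 − P(N ≤ 6) ≈ 0.6927.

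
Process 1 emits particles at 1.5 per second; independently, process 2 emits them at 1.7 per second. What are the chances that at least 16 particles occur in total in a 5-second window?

0.5333

Independent Poisson processes superpose: combined rate λ = 1.5 + 1.7 = 3.2 per second.
Over the interval, μ = 3.2 × 5 = 16 (a 5-second window = 5 seconds).
P(N ≥ 16) = 1 − P(N ≤ 15) ≈ 0.5333.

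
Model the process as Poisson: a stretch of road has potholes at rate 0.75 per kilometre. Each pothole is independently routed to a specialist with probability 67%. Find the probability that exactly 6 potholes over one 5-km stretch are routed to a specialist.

Thinning: the potholes that are routed to a specialist themselves form a Poisson process with rate 0.67 × 0.75 = 0.5025 per kilometre.
Over the interval, μ = 0.5025 × 5 = 2.5125 (a 5-km stretch = 5 kilometres).
P(N = 6) = e^(−2.5125) · 2.5125^6/6! ≈ 0.0283.

0.0283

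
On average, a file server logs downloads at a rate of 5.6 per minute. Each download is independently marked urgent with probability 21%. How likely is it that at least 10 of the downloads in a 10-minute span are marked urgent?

Thinning: the downloads that are marked urgent themselves form a Poisson process with rate 0.21 × 5.6 = 1.176 per minute.
Over the interval, μ = 1.176 × 10 = 11.76 (a 10-minute span = 10 minutes).
P(N ≥ 10) = 1 − P(N ≤ 9) ≈ 0.7360.

0.7360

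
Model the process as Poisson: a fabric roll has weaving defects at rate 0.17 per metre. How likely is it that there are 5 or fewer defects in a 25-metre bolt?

Over the interval, μ = 0.17 × 25 = 4.25 (a 25-metre bolt = 25 metres).
P(N ≤ 5) = Σ_{j=0}^{5} e^(−μ) μ^j/j! ≈ 0.7449.

0.7449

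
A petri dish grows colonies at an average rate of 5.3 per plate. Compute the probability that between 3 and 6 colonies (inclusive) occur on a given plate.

With mean μ = 5.3 per plate,
P(3 ≤ N ≤ 6) = Σ_{j=3}^{6} e^(−5.3) · 5.3^j/j! ≈ 0.6156.

0.6156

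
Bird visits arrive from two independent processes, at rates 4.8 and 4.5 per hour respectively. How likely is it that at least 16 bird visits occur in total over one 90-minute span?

0.3257

Independent Poisson processes superpose: combined rate λ = 4.8 + 4.5 = 9.3 per hour.
Over the interval, μ = 9.3 × 1.5 = 13.95 (a 90-minute span = 1.5 hours).
P(N ≥ 16) = 1 − P(N ≤ 15) ≈ 0.3257.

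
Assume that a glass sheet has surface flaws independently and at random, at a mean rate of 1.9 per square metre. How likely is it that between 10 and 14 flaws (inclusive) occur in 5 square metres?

Over the interval, μ = 1.9 × 5 = 9.5 (5 square metres).
P(10 ≤ N ≤ 14) = Σ_{j=10}^{14} e^(−9.5) · 9.5^j/j! ≈ 0.4182.

0.4182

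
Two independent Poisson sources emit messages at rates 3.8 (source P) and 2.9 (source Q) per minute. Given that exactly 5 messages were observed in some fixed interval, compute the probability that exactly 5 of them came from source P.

Given the total, each event is independently from source P with probability p = λ_P/(λ_P+λ_Q) = 3.8/6.7 ≈ 0.5672.
So K ~ Binomial(5, 3.8/6.7): P(K = 5) = C(5,5) · (3.8/6.7)^5 · (2.9/6.7)^0 ≈ 0.0587.

0.0587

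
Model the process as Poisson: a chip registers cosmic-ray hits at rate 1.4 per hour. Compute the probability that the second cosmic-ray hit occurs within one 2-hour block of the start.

Over the interval, μ = 1.4 × 2 = 2.8 (a 2-hour block = 2 hours).
The second arrival falls in the interval iff at least 2 events occur there: P(S_2 ≤ t) = P(N ≥ 2) = 1 − P(N ≤ 1) ≈ 0.7689.

0.7689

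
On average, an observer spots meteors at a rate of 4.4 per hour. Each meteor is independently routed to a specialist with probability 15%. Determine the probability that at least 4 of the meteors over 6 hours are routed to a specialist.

Thinning: the meteors that are routed to a specialist themselves form a Poisson process with rate 0.15 × 4.4 = 0.66 per hour.
Over the interval, μ = 0.66 × 6 = 3.96 (6 hours).
P(N ≥ 4) = 1 − P(N ≤ 3) ≈ 0.5587.

0.5587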